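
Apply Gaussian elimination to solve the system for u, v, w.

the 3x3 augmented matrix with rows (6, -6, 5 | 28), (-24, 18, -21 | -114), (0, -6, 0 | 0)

(3, 0, 2)

Forward elimination on [A|b]:
R2 <- R2 - (-4)*R1:  [  0  -6  -1  -2 ]
R3 <- R3 - (1)*R2:  [ 0  0  1  2 ]
Row echelon form:
[ 6  -6   5  |  28 ]
[ 0  -6  -1  |  -2 ]
[ 0   0   1  |   2 ]
Back-substitution:
w = (2) / 1 = 2
v = (-2 - (-1)*(2)) / -6 = 0
u = (28 - (-6)*(0) - (5)*(2)) / 6 = 3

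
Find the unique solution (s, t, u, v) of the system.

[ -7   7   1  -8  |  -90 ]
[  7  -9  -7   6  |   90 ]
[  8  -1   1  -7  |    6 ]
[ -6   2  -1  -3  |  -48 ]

(5, -2, -1, 5)

Forward elimination on [A|b]:
R2 <- R2 - (-1)*R1:  [  0  -2  -6  -2   0 ]
R3 <- R3 - (-8/7)*R1:  [      0       7    15/7  -113/7  -678/7 ]
R4 <- R4 - (6/7)*R1:  [     0     -4  -13/7   27/7  204/7 ]
R3 <- R3 - (-7/2)*R2:  [      0       0  -132/7  -162/7  -678/7 ]
R4 <- R4 - (2)*R2:  [     0      0   71/7   55/7  204/7 ]
R4 <- R4 - (-71/132)*R3:  [       0        0        0  -101/22  -505/22 ]
Row echelon form:
[ -7   7       1       -8  |      -90 ]
[  0  -2      -6       -2  |        0 ]
[  0   0  -132/7   -162/7  |   -678/7 ]
[  0   0       0  -101/22  |  -505/22 ]
Back-substitution:
v = (-505/22) / (-101/22) = 5
u = (-678/7 - (-162/7)*(5)) / (-132/7) = -1
t = (0 - (-6)*(-1) - (-2)*(5)) / -2 = -2
s = (-90 - (7)*(-2) - (1)*(-1) - (-8)*(5)) / -7 = 5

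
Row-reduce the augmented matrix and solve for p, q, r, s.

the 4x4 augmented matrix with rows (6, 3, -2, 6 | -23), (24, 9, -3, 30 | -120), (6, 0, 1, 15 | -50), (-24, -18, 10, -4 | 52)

(0, -5, -5, -3)

Forward elimination on [A|b]:
R2 <- R2 - (4)*R1:  [   0   -3    5    6  -28 ]
R3 <- R3 - (1)*R1:  [   0   -3    3    9  -27 ]
R4 <- R4 - (-4)*R1:  [   0   -6    2   20  -40 ]
R3 <- R3 - (1)*R2:  [  0   0  -2   3   1 ]
R4 <- R4 - (2)*R2:  [  0   0  -8   8  16 ]
R4 <- R4 - (4)*R3:  [  0   0   0  -4  12 ]
Row echelon form:
[ 6   3  -2   6  |  -23 ]
[ 0  -3   5   6  |  -28 ]
[ 0   0  -2   3  |    1 ]
[ 0   0   0  -4  |   12 ]
Back-substitution:
s = (12) / -4 = -3
r = (1 - (3)*(-3)) / -2 = -5
q = (-28 - (5)*(-5) - (6)*(-3)) / -3 = -5
p = (-23 - (3)*(-5) - (-2)*(-5) - (6)*(-3)) / 6 = 0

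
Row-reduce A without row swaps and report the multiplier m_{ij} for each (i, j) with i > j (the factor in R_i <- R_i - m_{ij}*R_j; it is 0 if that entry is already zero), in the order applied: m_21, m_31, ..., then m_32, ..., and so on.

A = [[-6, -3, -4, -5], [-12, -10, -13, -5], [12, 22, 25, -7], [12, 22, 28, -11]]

Forward elimination:
R2 <- R2 - (2)*R1:  [  0  -4  -5   5 ]
R3 <- R3 - (-2)*R1:  [   0   16   17  -17 ]
R4 <- R4 - (-2)*R1:  [   0   16   20  -21 ]
R3 <- R3 - (-4)*R2:  [  0   0  -3   3 ]
R4 <- R4 - (-4)*R2:  [  0   0   0  -1 ]
R4: entry in column 3 is already 0 -> m_{43} = 0 (no row operation needed)
Multipliers (in order of application): m_{21} = 2, m_{31} = -2, m_{41} = -2, m_{32} = -4, m_{42} = -4, m_{43} = 0

multipliers: 2, -2, -2, -4, -4, 0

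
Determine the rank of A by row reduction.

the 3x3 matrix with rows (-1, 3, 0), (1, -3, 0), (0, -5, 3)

rank(A) = 2

Row reduction:
R2 <- R2 - (-1)*R1:  [ 0  0  0 ]
R2 <-> R3   (pivot in column 2 was zero)
[ -1   3  0 ]
[  0  -5  3 ]
[  0   0  0 ]
Row echelon form:
[ -1   3  0 ]
[  0  -5  3 ]
[  0   0  0 ]
Nonzero rows / pivot columns: 2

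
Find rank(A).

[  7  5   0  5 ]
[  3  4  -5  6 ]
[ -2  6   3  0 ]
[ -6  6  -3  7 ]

Row reduction:
R2 <- R2 - (3/7)*R1:  [    0  13/7    -5  27/7 ]
R3 <- R3 - (-2/7)*R1:  [    0  52/7     3  10/7 ]
R4 <- R4 - (-6/7)*R1:  [    0  72/7    -3  79/7 ]
R3 <- R3 - (4)*R2:  [   0    0   23  -14 ]
R4 <- R4 - (72/13)*R2:  [       0        0   321/13  -131/13 ]
R4 <- R4 - (321/299)*R3:  [        0         0         0  1481/299 ]
Row echelon form:
[ 7     5   0         5 ]
[ 0  13/7  -5      27/7 ]
[ 0     0  23       -14 ]
[ 0     0   0  1481/299 ]
Nonzero rows / pivot columns: 4

rank(A) = 4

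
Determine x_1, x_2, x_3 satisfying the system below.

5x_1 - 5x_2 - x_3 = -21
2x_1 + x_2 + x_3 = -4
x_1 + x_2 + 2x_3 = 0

(-3, 1, 1)

Forward elimination on [A|b]:
R2 <- R2 - (2/5)*R1:  [    0     3   7/5  22/5 ]
R3 <- R3 - (1/5)*R1:  [    0     2  11/5  21/5 ]
R3 <- R3 - (2/3)*R2:  [     0      0  19/15  19/15 ]
Row echelon form:
[ 5  -5     -1  |    -21 ]
[ 0   3    7/5  |   22/5 ]
[ 0   0  19/15  |  19/15 ]
Back-substitution:
x_3 = (19/15) / (19/15) = 1
x_2 = (22/5 - (7/5)*(1)) / 3 = 1
x_1 = (-21 - (-5)*(1) - (-1)*(1)) / 5 = -3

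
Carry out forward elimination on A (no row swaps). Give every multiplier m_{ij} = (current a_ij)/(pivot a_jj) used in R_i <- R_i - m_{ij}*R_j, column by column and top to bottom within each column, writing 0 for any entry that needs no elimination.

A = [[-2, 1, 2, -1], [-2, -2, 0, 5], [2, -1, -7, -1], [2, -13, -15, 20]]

Forward elimination:
R2 <- R2 - (1)*R1:  [  0  -3  -2   6 ]
R3 <- R3 - (-1)*R1:  [  0   0  -5  -2 ]
R4 <- R4 - (-1)*R1:  [   0  -12  -13   19 ]
R3: entry in column 2 is already 0 -> m_{32} = 0 (no row operation needed)
R4 <- R4 - (4)*R2:  [  0   0  -5  -5 ]
R4 <- R4 - (1)*R3:  [  0   0   0  -3 ]
Multipliers (in order of application): m_{21} = 1, m_{31} = -1, m_{41} = -1, m_{32} = 0, m_{42} = 4, m_{43} = 1

multipliers: 1, -1, -1, 0, 4, 1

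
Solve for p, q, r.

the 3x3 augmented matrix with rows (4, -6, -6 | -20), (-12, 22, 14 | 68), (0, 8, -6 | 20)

(4, 4, 2)

Forward elimination on [A|b]:
R2 <- R2 - (-3)*R1:  [  0   4  -4   8 ]
R3 <- R3 - (2)*R2:  [ 0  0  2  4 ]
Row echelon form:
[ 4  -6  -6  |  -20 ]
[ 0   4  -4  |    8 ]
[ 0   0   2  |    4 ]
Back-substitution:
r = (4) / 2 = 2
q = (8 - (-4)*(2)) / 4 = 4
p = (-20 - (-6)*(4) - (-6)*(2)) / 4 = 4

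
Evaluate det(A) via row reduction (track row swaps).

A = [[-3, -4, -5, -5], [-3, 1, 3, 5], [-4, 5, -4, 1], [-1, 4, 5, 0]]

Forward elimination:
R2 <- R2 - (1)*R1:  [  0   5   8  10 ]
R3 <- R3 - (4/3)*R1:  [    0  31/3   8/3  23/3 ]
R4 <- R4 - (1/3)*R1:  [    0  16/3  20/3   5/3 ]
R3 <- R3 - (31/15)*R2:  [       0        0  -208/15      -13 ]
R4 <- R4 - (16/15)*R2:  [      0       0  -28/15      -9 ]
R4 <- R4 - (7/52)*R3:  [     0      0      0  -29/4 ]
Upper-triangular form:
[ -3  -4       -5     -5 ]
[  0   5        8     10 ]
[  0   0  -208/15    -13 ]
[  0   0        0  -29/4 ]
det(A) = (-1)^0 * (-3) * (5) * (-208/15) * (-29/4) = -1508  (0 row swaps -> sign +1)

det(A) = -1508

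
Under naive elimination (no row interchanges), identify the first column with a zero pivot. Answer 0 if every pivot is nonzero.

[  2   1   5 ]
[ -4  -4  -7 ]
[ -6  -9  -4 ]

Naive forward elimination:
R2 <- R2 - (-2)*R1:  [  0  -2   3 ]
R3 <- R3 - (-3)*R1:  [  0  -6  11 ]
R3 <- R3 - (3)*R2:  [ 0  0  2 ]
All pivots nonzero; naive elimination completes without hitting a zero pivot.

first zero-pivot column = 0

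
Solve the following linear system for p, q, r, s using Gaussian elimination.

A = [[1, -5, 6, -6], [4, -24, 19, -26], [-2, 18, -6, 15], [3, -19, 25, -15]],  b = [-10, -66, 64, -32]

Forward elimination on [A|b]:
R2 <- R2 - (4)*R1:  [   0   -4   -5   -2  -26 ]
R3 <- R3 - (-2)*R1:  [  0   8   6   3  44 ]
R4 <- R4 - (3)*R1:  [  0  -4   7   3  -2 ]
R3 <- R3 - (-2)*R2:  [  0   0  -4  -1  -8 ]
R4 <- R4 - (1)*R2:  [  0   0  12   5  24 ]
R4 <- R4 - (-3)*R3:  [ 0  0  0  2  0 ]
Row echelon form:
[ 1  -5   6  -6  |  -10 ]
[ 0  -4  -5  -2  |  -26 ]
[ 0   0  -4  -1  |   -8 ]
[ 0   0   0   2  |    0 ]
Back-substitution:
s = (0) / 2 = 0
r = (-8 - (-1)*(0)) / -4 = 2
q = (-26 - (-5)*(2) - (-2)*(0)) / -4 = 4
p = (-10 - (-5)*(4) - (6)*(2) - (-6)*(0)) / 1 = -2

(-2, 4, 2, 0)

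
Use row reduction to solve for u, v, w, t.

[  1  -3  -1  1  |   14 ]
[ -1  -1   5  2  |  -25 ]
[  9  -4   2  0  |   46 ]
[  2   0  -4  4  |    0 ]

Forward elimination on [A|b]:
R2 <- R2 - (-1)*R1:  [   0   -4    4    3  -11 ]
R3 <- R3 - (9)*R1:  [   0   23   11   -9  -80 ]
R4 <- R4 - (2)*R1:  [   0    6   -2    2  -28 ]
R3 <- R3 - (-23/4)*R2:  [      0       0      34    33/4  -573/4 ]
R4 <- R4 - (-3/2)*R2:  [     0      0      4   13/2  -89/2 ]
R4 <- R4 - (2/17)*R3:  [       0        0        0    94/17  -470/17 ]
Row echelon form:
[ 1  -3  -1      1  |       14 ]
[ 0  -4   4      3  |      -11 ]
[ 0   0  34   33/4  |   -573/4 ]
[ 0   0   0  94/17  |  -470/17 ]
Back-substitution:
t = (-470/17) / (94/17) = -5
w = (-573/4 - (33/4)*(-5)) / 34 = -3
v = (-11 - (4)*(-3) - (3)*(-5)) / -4 = -4
u = (14 - (-3)*(-4) - (-1)*(-3) - (1)*(-5)) / 1 = 4

(4, -4, -3, -5)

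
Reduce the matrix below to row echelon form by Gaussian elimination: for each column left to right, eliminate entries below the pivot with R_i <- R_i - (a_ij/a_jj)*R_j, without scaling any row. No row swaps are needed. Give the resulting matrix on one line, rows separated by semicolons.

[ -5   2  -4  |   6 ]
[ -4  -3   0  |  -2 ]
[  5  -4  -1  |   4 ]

Forward elimination:
R2 <- R2 - (4/5)*R1:  [     0  -23/5   16/5  -34/5 ]
R3 <- R3 - (-1)*R1:  [  0  -2  -5  10 ]
R3 <- R3 - (10/23)*R2:  [       0        0  -147/23   298/23 ]
Row echelon form:
[ -5      2       -4  |       6 ]
[  0  -23/5     16/5  |   -34/5 ]
[  0      0  -147/23  |  298/23 ]

REF = [-5 2 -4 6; 0 -23/5 16/5 -34/5; 0 0 -147/23 298/23]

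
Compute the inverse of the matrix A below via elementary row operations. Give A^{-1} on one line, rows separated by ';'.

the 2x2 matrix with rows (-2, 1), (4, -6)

Gauss-Jordan on [A | I]:
R1 <- (1/-2)*R1:  [    1  -1/2  |  -1/2     0 ]
R2 <- R2 - (4)*R1:  [  0  -4  |   2   1 ]
R2 <- (1/-4)*R2:  [    0     1  |  -1/2  -1/4 ]
R1 <- R1 - (-1/2)*R2:  [    1     0  |  -3/4  -1/8 ]
Right block of [I | A^{-1}] is the inverse:
[ -3/4  -1/8 ]
[ -1/2  -1/4 ]

inverse = [-3/4 -1/8; -1/2 -1/4]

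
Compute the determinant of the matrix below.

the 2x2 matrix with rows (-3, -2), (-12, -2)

Forward elimination:
R2 <- R2 - (4)*R1:  [ 0  6 ]
Upper-triangular form:
[ -3  -2 ]
[  0   6 ]
det(A) = (-1)^0 * (-3) * (6) = -18  (0 row swaps -> sign +1)

det(A) = -18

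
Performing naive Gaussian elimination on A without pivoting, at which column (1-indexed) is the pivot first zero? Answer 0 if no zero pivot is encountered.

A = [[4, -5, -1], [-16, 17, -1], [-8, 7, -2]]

first zero-pivot column = 0

Naive forward elimination:
R2 <- R2 - (-4)*R1:  [  0  -3  -5 ]
R3 <- R3 - (-2)*R1:  [  0  -3  -4 ]
R3 <- R3 - (1)*R2:  [ 0  0  1 ]
All pivots nonzero; naive elimination completes without hitting a zero pivot.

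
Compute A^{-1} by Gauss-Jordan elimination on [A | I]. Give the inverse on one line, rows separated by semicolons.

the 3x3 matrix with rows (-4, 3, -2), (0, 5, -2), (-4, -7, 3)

Gauss-Jordan on [A | I]:
R1 <- (1/-4)*R1:  [    1  -3/4   1/2  |  -1/4     0     0 ]
R3 <- R3 - (-4)*R1:  [   0  -10    5  |   -1    0    1 ]
R2 <- (1/5)*R2:  [    0     1  -2/5  |     0   1/5     0 ]
R1 <- R1 - (-3/4)*R2:  [    1     0   1/5  |  -1/4  3/20     0 ]
R3 <- R3 - (-10)*R2:  [  0   0   1  |  -1   2   1 ]
R1 <- R1 - (1/5)*R3:  [     1      0      0  |  -1/20   -1/4   -1/5 ]
R2 <- R2 - (-2/5)*R3:  [    0     1     0  |  -2/5     1   2/5 ]
Right block of [I | A^{-1}] is the inverse:
[ -1/20  -1/4  -1/5 ]
[  -2/5     1   2/5 ]
[    -1     2     1 ]

inverse = [-1/20 -1/4 -1/5; -2/5 1 2/5; -1 2 1]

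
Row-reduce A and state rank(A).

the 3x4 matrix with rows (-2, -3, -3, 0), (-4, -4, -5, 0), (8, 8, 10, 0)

Row reduction:
R2 <- R2 - (2)*R1:  [ 0  2  1  0 ]
R3 <- R3 - (-4)*R1:  [  0  -4  -2   0 ]
R3 <- R3 - (-2)*R2:  [ 0  0  0  0 ]
Row echelon form:
[ -2  -3  -3  0 ]
[  0   2   1  0 ]
[  0   0   0  0 ]
Nonzero rows / pivot columns: 2

rank(A) = 2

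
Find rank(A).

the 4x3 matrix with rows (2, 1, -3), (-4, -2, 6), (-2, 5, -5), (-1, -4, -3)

Row reduction:
R2 <- R2 - (-2)*R1:  [ 0  0  0 ]
R3 <- R3 - (-1)*R1:  [  0   6  -8 ]
R4 <- R4 - (-1/2)*R1:  [    0  -7/2  -9/2 ]
R2 <-> R3   (pivot in column 2 was zero)
[ 2     1    -3 ]
[ 0     6    -8 ]
[ 0     0     0 ]
[ 0  -7/2  -9/2 ]
R4 <- R4 - (-7/12)*R2:  [     0      0  -55/6 ]
R3 <-> R4   (pivot in column 3 was zero)
[ 2  1     -3 ]
[ 0  6     -8 ]
[ 0  0  -55/6 ]
[ 0  0      0 ]
Row echelon form:
[ 2  1     -3 ]
[ 0  6     -8 ]
[ 0  0  -55/6 ]
[ 0  0      0 ]
Nonzero rows / pivot columns: 3

rank(A) = 3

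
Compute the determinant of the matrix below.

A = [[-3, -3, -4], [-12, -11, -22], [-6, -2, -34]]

Forward elimination:
R2 <- R2 - (4)*R1:  [  0   1  -6 ]
R3 <- R3 - (2)*R1:  [   0    4  -26 ]
R3 <- R3 - (4)*R2:  [  0   0  -2 ]
Upper-triangular form:
[ -3  -3  -4 ]
[  0   1  -6 ]
[  0   0  -2 ]
det(A) = (-1)^0 * (-3) * (1) * (-2) = 6  (0 row swaps -> sign +1)

det(A) = 6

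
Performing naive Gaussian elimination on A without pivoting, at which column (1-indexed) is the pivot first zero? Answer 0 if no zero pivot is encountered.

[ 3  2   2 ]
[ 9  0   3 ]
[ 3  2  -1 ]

first zero-pivot column = 0

Naive forward elimination:
R2 <- R2 - (3)*R1:  [  0  -6  -3 ]
R3 <- R3 - (1)*R1:  [  0   0  -3 ]
All pivots nonzero; naive elimination completes without hitting a zero pivot.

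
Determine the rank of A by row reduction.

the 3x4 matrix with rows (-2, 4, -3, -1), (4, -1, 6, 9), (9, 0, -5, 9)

rank(A) = 3

Row reduction:
R2 <- R2 - (-2)*R1:  [ 0  7  0  7 ]
R3 <- R3 - (-9/2)*R1:  [     0     18  -37/2    9/2 ]
R3 <- R3 - (18/7)*R2:  [     0      0  -37/2  -27/2 ]
Row echelon form:
[ -2  4     -3     -1 ]
[  0  7      0      7 ]
[  0  0  -37/2  -27/2 ]
Nonzero rows / pivot columns: 3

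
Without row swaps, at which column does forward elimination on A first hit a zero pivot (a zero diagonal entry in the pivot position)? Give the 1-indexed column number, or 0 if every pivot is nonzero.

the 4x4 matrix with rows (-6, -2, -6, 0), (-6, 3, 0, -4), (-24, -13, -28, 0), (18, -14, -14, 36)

Naive forward elimination:
R2 <- R2 - (1)*R1:  [  0   5   6  -4 ]
R3 <- R3 - (4)*R1:  [  0  -5  -4   0 ]
R4 <- R4 - (-3)*R1:  [   0  -20  -32   36 ]
R3 <- R3 - (-1)*R2:  [  0   0   2  -4 ]
R4 <- R4 - (-4)*R2:  [  0   0  -8  20 ]
R4 <- R4 - (-4)*R3:  [ 0  0  0  4 ]
All pivots nonzero; naive elimination completes without hitting a zero pivot.

first zero-pivot column = 0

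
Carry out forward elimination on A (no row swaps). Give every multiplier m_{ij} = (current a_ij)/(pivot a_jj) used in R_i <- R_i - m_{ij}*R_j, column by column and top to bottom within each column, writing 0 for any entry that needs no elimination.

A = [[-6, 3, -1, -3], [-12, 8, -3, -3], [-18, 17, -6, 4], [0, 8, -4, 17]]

Forward elimination:
R2 <- R2 - (2)*R1:  [  0   2  -1   3 ]
R3 <- R3 - (3)*R1:  [  0   8  -3  13 ]
R4: entry in column 1 is already 0 -> m_{41} = 0 (no row operation needed)
R3 <- R3 - (4)*R2:  [ 0  0  1  1 ]
R4 <- R4 - (4)*R2:  [ 0  0  0  5 ]
R4: entry in column 3 is already 0 -> m_{43} = 0 (no row operation needed)
Multipliers (in order of application): m_{21} = 2, m_{31} = 3, m_{41} = 0, m_{32} = 4, m_{42} = 4, m_{43} = 0

multipliers: 2, 3, 0, 4, 4, 0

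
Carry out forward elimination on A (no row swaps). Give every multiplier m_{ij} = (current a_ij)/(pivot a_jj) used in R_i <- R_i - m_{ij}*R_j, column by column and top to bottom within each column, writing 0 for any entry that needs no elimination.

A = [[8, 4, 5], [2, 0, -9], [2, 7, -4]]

Forward elimination:
R2 <- R2 - (1/4)*R1:  [     0     -1  -41/4 ]
R3 <- R3 - (1/4)*R1:  [     0      6  -21/4 ]
R3 <- R3 - (-6)*R2:  [      0       0  -267/4 ]
Multipliers (in order of application): m_{21} = 1/4, m_{31} = 1/4, m_{32} = -6

multipliers: 1/4, 1/4, -6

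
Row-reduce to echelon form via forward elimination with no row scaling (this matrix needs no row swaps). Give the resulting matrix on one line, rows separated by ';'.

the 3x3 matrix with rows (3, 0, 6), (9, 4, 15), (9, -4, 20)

Forward elimination:
R2 <- R2 - (3)*R1:  [  0   4  -3 ]
R3 <- R3 - (3)*R1:  [  0  -4   2 ]
R3 <- R3 - (-1)*R2:  [  0   0  -1 ]
Row echelon form:
[ 3  0   6 ]
[ 0  4  -3 ]
[ 0  0  -1 ]

REF = [3 0 6; 0 4 -3; 0 0 -1]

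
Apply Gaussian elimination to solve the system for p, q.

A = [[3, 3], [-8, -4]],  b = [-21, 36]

(-2, -5)

Forward elimination on [A|b]:
R2 <- R2 - (-8/3)*R1:  [   0    4  -20 ]
Row echelon form:
[ 3  3  |  -21 ]
[ 0  4  |  -20 ]
Back-substitution:
q = (-20) / 4 = -5
p = (-21 - (3)*(-5)) / 3 = -2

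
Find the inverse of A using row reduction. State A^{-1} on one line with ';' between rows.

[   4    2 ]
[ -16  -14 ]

Gauss-Jordan on [A | I]:
R1 <- (1/4)*R1:  [   1  1/2  |  1/4    0 ]
R2 <- R2 - (-16)*R1:  [  0  -6  |   4   1 ]
R2 <- (1/-6)*R2:  [    0     1  |  -2/3  -1/6 ]
R1 <- R1 - (1/2)*R2:  [    1     0  |  7/12  1/12 ]
Right block of [I | A^{-1}] is the inverse:
[ 7/12  1/12 ]
[ -2/3  -1/6 ]

inverse = [7/12 1/12; -2/3 -1/6]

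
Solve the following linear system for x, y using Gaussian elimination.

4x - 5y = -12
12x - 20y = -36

(-3, 0)

Forward elimination on [A|b]:
R2 <- R2 - (3)*R1:  [  0  -5   0 ]
Row echelon form:
[ 4  -5  |  -12 ]
[ 0  -5  |    0 ]
Back-substitution:
y = (0) / -5 = 0
x = (-12 - (-5)*(0)) / 4 = -3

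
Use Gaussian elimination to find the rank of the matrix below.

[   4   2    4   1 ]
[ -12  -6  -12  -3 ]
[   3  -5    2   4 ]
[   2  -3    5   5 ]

Row reduction:
R2 <- R2 - (-3)*R1:  [ 0  0  0  0 ]
R3 <- R3 - (3/4)*R1:  [     0  -13/2     -1   13/4 ]
R4 <- R4 - (1/2)*R1:  [   0   -4    3  9/2 ]
R2 <-> R3   (pivot in column 2 was zero)
[ 4      2   4     1 ]
[ 0  -13/2  -1  13/4 ]
[ 0      0   0     0 ]
[ 0     -4   3   9/2 ]
R4 <- R4 - (8/13)*R2:  [     0      0  47/13    5/2 ]
R3 <-> R4   (pivot in column 3 was zero)
[ 4      2      4     1 ]
[ 0  -13/2     -1  13/4 ]
[ 0      0  47/13   5/2 ]
[ 0      0      0     0 ]
Row echelon form:
[ 4      2      4     1 ]
[ 0  -13/2     -1  13/4 ]
[ 0      0  47/13   5/2 ]
[ 0      0      0     0 ]
Nonzero rows / pivot columns: 3

rank(A) = 3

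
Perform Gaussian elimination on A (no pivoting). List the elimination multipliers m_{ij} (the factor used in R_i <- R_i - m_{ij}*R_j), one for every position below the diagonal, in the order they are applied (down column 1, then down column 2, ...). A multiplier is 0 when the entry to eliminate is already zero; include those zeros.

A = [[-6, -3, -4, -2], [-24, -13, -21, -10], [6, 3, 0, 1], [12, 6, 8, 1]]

Forward elimination:
R2 <- R2 - (4)*R1:  [  0  -1  -5  -2 ]
R3 <- R3 - (-1)*R1:  [  0   0  -4  -1 ]
R4 <- R4 - (-2)*R1:  [  0   0   0  -3 ]
R3: entry in column 2 is already 0 -> m_{32} = 0 (no row operation needed)
R4: entry in column 2 is already 0 -> m_{42} = 0 (no row operation needed)
R4: entry in column 3 is already 0 -> m_{43} = 0 (no row operation needed)
Multipliers (in order of application): m_{21} = 4, m_{31} = -1, m_{41} = -2, m_{32} = 0, m_{42} = 0, m_{43} = 0

multipliers: 4, -1, -2, 0, 0, 0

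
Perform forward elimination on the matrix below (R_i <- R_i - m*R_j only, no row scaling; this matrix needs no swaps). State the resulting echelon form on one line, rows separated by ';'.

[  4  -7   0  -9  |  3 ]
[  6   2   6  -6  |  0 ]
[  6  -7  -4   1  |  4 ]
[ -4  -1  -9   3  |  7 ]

REF = [4 -7 0 -9 3; 0 25/2 6 15/2 -9/2; 0 0 -142/25 62/5 19/25; 0 0 0 -885/71 913/142]

Forward elimination:
R2 <- R2 - (3/2)*R1:  [    0  25/2     6  15/2  -9/2 ]
R3 <- R3 - (3/2)*R1:  [    0   7/2    -4  29/2  -1/2 ]
R4 <- R4 - (-1)*R1:  [  0  -8  -9  -6  10 ]
R3 <- R3 - (7/25)*R2:  [       0        0  -142/25     62/5    19/25 ]
R4 <- R4 - (-16/25)*R2:  [       0        0  -129/25     -6/5   178/25 ]
R4 <- R4 - (129/142)*R3:  [       0        0        0  -885/71  913/142 ]
Row echelon form:
[ 4    -7        0       -9  |        3 ]
[ 0  25/2        6     15/2  |     -9/2 ]
[ 0     0  -142/25     62/5  |    19/25 ]
[ 0     0        0  -885/71  |  913/142 ]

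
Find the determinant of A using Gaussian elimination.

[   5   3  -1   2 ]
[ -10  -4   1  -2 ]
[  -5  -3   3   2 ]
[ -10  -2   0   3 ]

Forward elimination:
R2 <- R2 - (-2)*R1:  [  0   2  -1   2 ]
R3 <- R3 - (-1)*R1:  [ 0  0  2  4 ]
R4 <- R4 - (-2)*R1:  [  0   4  -2   7 ]
R4 <- R4 - (2)*R2:  [ 0  0  0  3 ]
Upper-triangular form:
[ 5  3  -1  2 ]
[ 0  2  -1  2 ]
[ 0  0   2  4 ]
[ 0  0   0  3 ]
det(A) = (-1)^0 * (5) * (2) * (2) * (3) = 60  (0 row swaps -> sign +1)

det(A) = 60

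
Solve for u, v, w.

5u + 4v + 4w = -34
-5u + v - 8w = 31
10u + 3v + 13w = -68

Forward elimination on [A|b]:
R2 <- R2 - (-1)*R1:  [  0   5  -4  -3 ]
R3 <- R3 - (2)*R1:  [  0  -5   5   0 ]
R3 <- R3 - (-1)*R2:  [  0   0   1  -3 ]
Row echelon form:
[ 5  4   4  |  -34 ]
[ 0  5  -4  |   -3 ]
[ 0  0   1  |   -3 ]
Back-substitution:
w = (-3) / 1 = -3
v = (-3 - (-4)*(-3)) / 5 = -3
u = (-34 - (4)*(-3) - (4)*(-3)) / 5 = -2

(-2, -3, -3)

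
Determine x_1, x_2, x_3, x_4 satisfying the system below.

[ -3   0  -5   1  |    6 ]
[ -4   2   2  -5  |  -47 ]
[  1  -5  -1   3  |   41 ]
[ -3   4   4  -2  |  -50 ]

Forward elimination on [A|b]:
R2 <- R2 - (4/3)*R1:  [     0      2   26/3  -19/3    -55 ]
R3 <- R3 - (-1/3)*R1:  [    0    -5  -8/3  10/3    43 ]
R4 <- R4 - (1)*R1:  [   0    4    9   -3  -56 ]
R3 <- R3 - (-5/2)*R2:  [      0       0      19   -25/2  -189/2 ]
R4 <- R4 - (2)*R2:  [     0      0  -25/3   29/3     54 ]
R4 <- R4 - (-25/57)*R3:  [      0       0       0  159/38  477/38 ]
Row echelon form:
[ -3  0    -5       1  |       6 ]
[  0  2  26/3   -19/3  |     -55 ]
[  0  0    19   -25/2  |  -189/2 ]
[  0  0     0  159/38  |  477/38 ]
Back-substitution:
x_4 = (477/38) / (159/38) = 3
x_3 = (-189/2 - (-25/2)*(3)) / 19 = -3
x_2 = (-55 - (26/3)*(-3) - (-19/3)*(3)) / 2 = -5
x_1 = (6 - (-5)*(-3) - (1)*(3)) / -3 = 4

(4, -5, -3, 3)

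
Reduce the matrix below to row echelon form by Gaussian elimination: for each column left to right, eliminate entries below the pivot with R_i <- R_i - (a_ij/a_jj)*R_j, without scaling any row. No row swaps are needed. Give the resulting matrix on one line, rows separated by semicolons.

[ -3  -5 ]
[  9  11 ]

Forward elimination:
R2 <- R2 - (-3)*R1:  [  0  -4 ]
Row echelon form:
[ -3  -5 ]
[  0  -4 ]

REF = [-3 -5; 0 -4]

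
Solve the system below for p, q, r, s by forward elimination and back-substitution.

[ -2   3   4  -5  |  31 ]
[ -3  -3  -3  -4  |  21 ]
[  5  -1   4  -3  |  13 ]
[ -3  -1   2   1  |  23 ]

(-4, -4, 5, -3)

Forward elimination on [A|b]:
R2 <- R2 - (3/2)*R1:  [     0  -15/2     -9    7/2  -51/2 ]
R3 <- R3 - (-5/2)*R1:  [     0   13/2     14  -31/2  181/2 ]
R4 <- R4 - (3/2)*R1:  [     0  -11/2     -4   17/2  -47/2 ]
R3 <- R3 - (-13/15)*R2:  [       0        0     31/5  -187/15    342/5 ]
R4 <- R4 - (11/15)*R2:  [     0      0   13/5  89/15  -24/5 ]
R4 <- R4 - (13/31)*R3:  [        0         0         0    346/31  -1038/31 ]
Row echelon form:
[ -2      3     4       -5  |        31 ]
[  0  -15/2    -9      7/2  |     -51/2 ]
[  0      0  31/5  -187/15  |     342/5 ]
[  0      0     0   346/31  |  -1038/31 ]
Back-substitution:
s = (-1038/31) / (346/31) = -3
r = (342/5 - (-187/15)*(-3)) / (31/5) = 5
q = (-51/2 - (-9)*(5) - (7/2)*(-3)) / (-15/2) = -4
p = (31 - (3)*(-4) - (4)*(5) - (-5)*(-3)) / -2 = -4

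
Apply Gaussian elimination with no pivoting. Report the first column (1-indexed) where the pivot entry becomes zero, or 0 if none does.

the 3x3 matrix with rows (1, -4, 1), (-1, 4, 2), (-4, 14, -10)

Naive forward elimination:
R2 <- R2 - (-1)*R1:  [ 0  0  3 ]
R3 <- R3 - (-4)*R1:  [  0  -2  -6 ]
Matrix at this point:
[ 1  -4   1 ]
[ 0   0   3 ]
[ 0  -2  -6 ]
Pivot entry (2,2) is zero but row 3 has -2 in column 2 -> naive elimination stops; a row interchange (e.g. R2 <-> R3) would be required here.

first zero-pivot column = 2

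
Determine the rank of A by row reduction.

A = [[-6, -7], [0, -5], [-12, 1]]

rank(A) = 2

Row reduction:
R3 <- R3 - (2)*R1:  [  0  15 ]
R3 <- R3 - (-3)*R2:  [ 0  0 ]
Row echelon form:
[ -6  -7 ]
[  0  -5 ]
[  0   0 ]
Nonzero rows / pivot columns: 2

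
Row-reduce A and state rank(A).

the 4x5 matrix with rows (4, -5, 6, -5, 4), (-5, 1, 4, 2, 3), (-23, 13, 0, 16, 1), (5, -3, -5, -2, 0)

Row reduction:
R2 <- R2 - (-5/4)*R1:  [     0  -21/4   23/2  -17/4      8 ]
R3 <- R3 - (-23/4)*R1:  [     0  -63/4   69/2  -51/4     24 ]
R4 <- R4 - (5/4)*R1:  [     0   13/4  -25/2   17/4     -5 ]
R3 <- R3 - (3)*R2:  [ 0  0  0  0  0 ]
R4 <- R4 - (-13/21)*R2:  [       0        0  -113/21    34/21    -1/21 ]
R3 <-> R4   (pivot in column 3 was zero)
[ 4     -5        6     -5      4 ]
[ 0  -21/4     23/2  -17/4      8 ]
[ 0      0  -113/21  34/21  -1/21 ]
[ 0      0        0      0      0 ]
Row echelon form:
[ 4     -5        6     -5      4 ]
[ 0  -21/4     23/2  -17/4      8 ]
[ 0      0  -113/21  34/21  -1/21 ]
[ 0      0        0      0      0 ]
Nonzero rows / pivot columns: 3

rank(A) = 3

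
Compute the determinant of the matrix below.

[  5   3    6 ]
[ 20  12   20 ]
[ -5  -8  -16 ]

Forward elimination:
R2 <- R2 - (4)*R1:  [  0   0  -4 ]
R3 <- R3 - (-1)*R1:  [   0   -5  -10 ]
R2 <-> R3   (pivot in column 2 was zero)
[ 5   3    6 ]
[ 0  -5  -10 ]
[ 0   0   -4 ]
Upper-triangular form:
[ 5   3    6 ]
[ 0  -5  -10 ]
[ 0   0   -4 ]
det(A) = (-1)^1 * (5) * (-5) * (-4) = -100  (1 row swap -> sign -1)

det(A) = -100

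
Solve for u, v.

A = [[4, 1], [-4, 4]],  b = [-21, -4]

(-4, -5)

Forward elimination on [A|b]:
R2 <- R2 - (-1)*R1:  [   0    5  -25 ]
Row echelon form:
[ 4  1  |  -21 ]
[ 0  5  |  -25 ]
Back-substitution:
v = (-25) / 5 = -5
u = (-21 - (1)*(-5)) / 4 = -4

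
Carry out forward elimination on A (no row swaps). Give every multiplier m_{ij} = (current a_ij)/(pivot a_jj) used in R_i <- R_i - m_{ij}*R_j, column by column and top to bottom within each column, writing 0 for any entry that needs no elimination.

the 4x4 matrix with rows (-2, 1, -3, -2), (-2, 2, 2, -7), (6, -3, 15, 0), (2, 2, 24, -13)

multipliers: 1, -3, -1, 0, 3, 1

Forward elimination:
R2 <- R2 - (1)*R1:  [  0   1   5  -5 ]
R3 <- R3 - (-3)*R1:  [  0   0   6  -6 ]
R4 <- R4 - (-1)*R1:  [   0    3   21  -15 ]
R3: entry in column 2 is already 0 -> m_{32} = 0 (no row operation needed)
R4 <- R4 - (3)*R2:  [ 0  0  6  0 ]
R4 <- R4 - (1)*R3:  [ 0  0  0  6 ]
Multipliers (in order of application): m_{21} = 1, m_{31} = -3, m_{41} = -1, m_{32} = 0, m_{42} = 3, m_{43} = 1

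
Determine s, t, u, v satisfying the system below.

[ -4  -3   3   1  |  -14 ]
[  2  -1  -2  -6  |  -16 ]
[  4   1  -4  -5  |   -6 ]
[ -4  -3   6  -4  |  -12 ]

(4, 4, 4, 2)

Forward elimination on [A|b]:
R2 <- R2 - (-1/2)*R1:  [     0   -5/2   -1/2  -11/2    -23 ]
R3 <- R3 - (-1)*R1:  [   0   -2   -1   -4  -20 ]
R4 <- R4 - (1)*R1:  [  0   0   3  -5   2 ]
R3 <- R3 - (4/5)*R2:  [    0     0  -3/5   2/5  -8/5 ]
R4 <- R4 - (-5)*R3:  [  0   0   0  -3  -6 ]
Row echelon form:
[ -4    -3     3      1  |   -14 ]
[  0  -5/2  -1/2  -11/2  |   -23 ]
[  0     0  -3/5    2/5  |  -8/5 ]
[  0     0     0     -3  |    -6 ]
Back-substitution:
v = (-6) / -3 = 2
u = (-8/5 - (2/5)*(2)) / (-3/5) = 4
t = (-23 - (-1/2)*(4) - (-11/2)*(2)) / (-5/2) = 4
s = (-14 - (-3)*(4) - (3)*(4) - (1)*(2)) / -4 = 4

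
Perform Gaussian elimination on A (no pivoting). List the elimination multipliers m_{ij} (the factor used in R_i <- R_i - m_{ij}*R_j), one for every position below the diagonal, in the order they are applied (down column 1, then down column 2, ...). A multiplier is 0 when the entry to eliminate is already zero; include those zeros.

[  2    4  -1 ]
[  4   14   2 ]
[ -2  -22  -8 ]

multipliers: 2, -1, -3

Forward elimination:
R2 <- R2 - (2)*R1:  [ 0  6  4 ]
R3 <- R3 - (-1)*R1:  [   0  -18   -9 ]
R3 <- R3 - (-3)*R2:  [ 0  0  3 ]
Multipliers (in order of application): m_{21} = 2, m_{31} = -1, m_{32} = -3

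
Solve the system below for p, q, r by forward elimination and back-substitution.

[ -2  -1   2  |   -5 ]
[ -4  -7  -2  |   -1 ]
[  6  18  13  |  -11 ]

(5, -3, 1)

Forward elimination on [A|b]:
R2 <- R2 - (2)*R1:  [  0  -5  -6   9 ]
R3 <- R3 - (-3)*R1:  [   0   15   19  -26 ]
R3 <- R3 - (-3)*R2:  [ 0  0  1  1 ]
Row echelon form:
[ -2  -1   2  |  -5 ]
[  0  -5  -6  |   9 ]
[  0   0   1  |   1 ]
Back-substitution:
r = (1) / 1 = 1
q = (9 - (-6)*(1)) / -5 = -3
p = (-5 - (-1)*(-3) - (2)*(1)) / -2 = 5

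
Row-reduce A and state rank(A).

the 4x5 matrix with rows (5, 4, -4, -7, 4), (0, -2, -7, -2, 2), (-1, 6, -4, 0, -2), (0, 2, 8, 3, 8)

rank(A) = 4

Row reduction:
R3 <- R3 - (-1/5)*R1:  [     0   34/5  -24/5   -7/5   -6/5 ]
R3 <- R3 - (-17/5)*R2:  [      0       0  -143/5   -41/5    28/5 ]
R4 <- R4 - (-1)*R2:  [  0   0   1   1  10 ]
R4 <- R4 - (-5/143)*R3:  [        0         0         0   102/143  1458/143 ]
Row echelon form:
[ 5   4      -4       -7         4 ]
[ 0  -2      -7       -2         2 ]
[ 0   0  -143/5    -41/5      28/5 ]
[ 0   0       0  102/143  1458/143 ]
Nonzero rows / pivot columns: 4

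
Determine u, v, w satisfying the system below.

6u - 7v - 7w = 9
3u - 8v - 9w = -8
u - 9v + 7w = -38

(5, 4, -1)

Forward elimination on [A|b]:
R2 <- R2 - (1/2)*R1:  [     0   -9/2  -11/2  -25/2 ]
R3 <- R3 - (1/6)*R1:  [     0  -47/6   49/6  -79/2 ]
R3 <- R3 - (47/27)*R2:  [       0        0   479/27  -479/27 ]
Row echelon form:
[ 6    -7      -7  |        9 ]
[ 0  -9/2   -11/2  |    -25/2 ]
[ 0     0  479/27  |  -479/27 ]
Back-substitution:
w = (-479/27) / (479/27) = -1
v = (-25/2 - (-11/2)*(-1)) / (-9/2) = 4
u = (9 - (-7)*(4) - (-7)*(-1)) / 6 = 5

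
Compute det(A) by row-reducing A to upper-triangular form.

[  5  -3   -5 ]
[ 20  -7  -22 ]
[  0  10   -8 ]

det(A) = -100

Forward elimination:
R2 <- R2 - (4)*R1:  [  0   5  -2 ]
R3 <- R3 - (2)*R2:  [  0   0  -4 ]
Upper-triangular form:
[ 5  -3  -5 ]
[ 0   5  -2 ]
[ 0   0  -4 ]
det(A) = (-1)^0 * (5) * (5) * (-4) = -100  (0 row swaps -> sign +1)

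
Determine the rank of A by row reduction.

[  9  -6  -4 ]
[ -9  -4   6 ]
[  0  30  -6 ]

Row reduction:
R2 <- R2 - (-1)*R1:  [   0  -10    2 ]
R3 <- R3 - (-3)*R2:  [ 0  0  0 ]
Row echelon form:
[ 9   -6  -4 ]
[ 0  -10   2 ]
[ 0    0   0 ]
Nonzero rows / pivot columns: 2

rank(A) = 2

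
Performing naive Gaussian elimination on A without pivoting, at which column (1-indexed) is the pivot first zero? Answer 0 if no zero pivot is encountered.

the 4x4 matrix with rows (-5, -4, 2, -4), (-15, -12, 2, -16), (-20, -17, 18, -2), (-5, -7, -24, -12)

first zero-pivot column = 2

Naive forward elimination:
R2 <- R2 - (3)*R1:  [  0   0  -4  -4 ]
R3 <- R3 - (4)*R1:  [  0  -1  10  14 ]
R4 <- R4 - (1)*R1:  [   0   -3  -26   -8 ]
Matrix at this point:
[ -5  -4    2  -4 ]
[  0   0   -4  -4 ]
[  0  -1   10  14 ]
[  0  -3  -26  -8 ]
Pivot entry (2,2) is zero but row 3 has -1 in column 2 -> naive elimination stops; a row interchange (e.g. R2 <-> R3) would be required here.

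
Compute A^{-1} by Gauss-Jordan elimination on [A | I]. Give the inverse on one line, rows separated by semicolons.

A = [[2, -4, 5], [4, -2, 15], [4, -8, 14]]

inverse = [23/12 1/3 -25/24; 1/12 1/6 -5/24; -1/2 0 1/4]

Gauss-Jordan on [A | I]:
R1 <- (1/2)*R1:  [   1   -2  5/2  |  1/2    0    0 ]
R2 <- R2 - (4)*R1:  [  0   6   5  |  -2   1   0 ]
R3 <- R3 - (4)*R1:  [  0   0   4  |  -2   0   1 ]
R2 <- (1/6)*R2:  [    0     1   5/6  |  -1/3   1/6     0 ]
R1 <- R1 - (-2)*R2:  [    1     0  25/6  |  -1/6   1/3     0 ]
R3 <- (1/4)*R3:  [    0     0     1  |  -1/2     0   1/4 ]
R1 <- R1 - (25/6)*R3:  [      1       0       0  |   23/12     1/3  -25/24 ]
R2 <- R2 - (5/6)*R3:  [     0      1      0  |   1/12    1/6  -5/24 ]
Right block of [I | A^{-1}] is the inverse:
[ 23/12  1/3  -25/24 ]
[  1/12  1/6   -5/24 ]
[  -1/2    0     1/4 ]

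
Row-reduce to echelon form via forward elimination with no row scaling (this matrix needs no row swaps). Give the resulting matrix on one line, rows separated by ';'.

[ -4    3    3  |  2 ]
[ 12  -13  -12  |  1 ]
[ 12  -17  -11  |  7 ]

REF = [-4 3 3 2; 0 -4 -3 7; 0 0 4 -1]

Forward elimination:
R2 <- R2 - (-3)*R1:  [  0  -4  -3   7 ]
R3 <- R3 - (-3)*R1:  [  0  -8  -2  13 ]
R3 <- R3 - (2)*R2:  [  0   0   4  -1 ]
Row echelon form:
[ -4   3   3  |   2 ]
[  0  -4  -3  |   7 ]
[  0   0   4  |  -1 ]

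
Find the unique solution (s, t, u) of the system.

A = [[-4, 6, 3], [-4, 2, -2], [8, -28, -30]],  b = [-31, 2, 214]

(1, -2, -5)

Forward elimination on [A|b]:
R2 <- R2 - (1)*R1:  [  0  -4  -5  33 ]
R3 <- R3 - (-2)*R1:  [   0  -16  -24  152 ]
R3 <- R3 - (4)*R2:  [  0   0  -4  20 ]
Row echelon form:
[ -4   6   3  |  -31 ]
[  0  -4  -5  |   33 ]
[  0   0  -4  |   20 ]
Back-substitution:
u = (20) / -4 = -5
t = (33 - (-5)*(-5)) / -4 = -2
s = (-31 - (6)*(-2) - (3)*(-5)) / -4 = 1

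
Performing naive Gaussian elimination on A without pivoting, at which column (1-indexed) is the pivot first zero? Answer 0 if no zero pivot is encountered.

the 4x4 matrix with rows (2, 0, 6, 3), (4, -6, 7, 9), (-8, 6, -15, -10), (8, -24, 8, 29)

first zero-pivot column = 4

Naive forward elimination:
R2 <- R2 - (2)*R1:  [  0  -6  -5   3 ]
R3 <- R3 - (-4)*R1:  [ 0  6  9  2 ]
R4 <- R4 - (4)*R1:  [   0  -24  -16   17 ]
R3 <- R3 - (-1)*R2:  [ 0  0  4  5 ]
R4 <- R4 - (4)*R2:  [ 0  0  4  5 ]
R4 <- R4 - (1)*R3:  [ 0  0  0  0 ]
Matrix at this point:
[ 2   0   6  3 ]
[ 0  -6  -5  3 ]
[ 0   0   4  5 ]
[ 0   0   0  0 ]
Pivot entry (4,4) in the last row is zero and there are no rows below to swap with -> zero pivot in column 4 (A is singular).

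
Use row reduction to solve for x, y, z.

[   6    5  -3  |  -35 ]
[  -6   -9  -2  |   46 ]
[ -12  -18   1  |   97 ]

(-2, -4, 1)

Forward elimination on [A|b]:
R2 <- R2 - (-1)*R1:  [  0  -4  -5  11 ]
R3 <- R3 - (-2)*R1:  [  0  -8  -5  27 ]
R3 <- R3 - (2)*R2:  [ 0  0  5  5 ]
Row echelon form:
[ 6   5  -3  |  -35 ]
[ 0  -4  -5  |   11 ]
[ 0   0   5  |    5 ]
Back-substitution:
z = (5) / 5 = 1
y = (11 - (-5)*(1)) / -4 = -4
x = (-35 - (5)*(-4) - (-3)*(1)) / 6 = -2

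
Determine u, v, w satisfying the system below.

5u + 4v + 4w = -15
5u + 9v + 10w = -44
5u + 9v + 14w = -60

Forward elimination on [A|b]:
R2 <- R2 - (1)*R1:  [   0    5    6  -29 ]
R3 <- R3 - (1)*R1:  [   0    5   10  -45 ]
R3 <- R3 - (1)*R2:  [   0    0    4  -16 ]
Row echelon form:
[ 5  4  4  |  -15 ]
[ 0  5  6  |  -29 ]
[ 0  0  4  |  -16 ]
Back-substitution:
w = (-16) / 4 = -4
v = (-29 - (6)*(-4)) / 5 = -1
u = (-15 - (4)*(-1) - (4)*(-4)) / 5 = 1

(1, -1, -4)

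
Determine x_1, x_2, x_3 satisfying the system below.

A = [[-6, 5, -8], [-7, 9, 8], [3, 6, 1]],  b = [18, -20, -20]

(-2, -2, -2)

Forward elimination on [A|b]:
R2 <- R2 - (7/6)*R1:  [    0  19/6  52/3   -41 ]
R3 <- R3 - (-1/2)*R1:  [    0  17/2    -3   -11 ]
R3 <- R3 - (51/19)*R2:  [       0        0  -941/19  1882/19 ]
Row echelon form:
[ -6     5       -8  |       18 ]
[  0  19/6     52/3  |      -41 ]
[  0     0  -941/19  |  1882/19 ]
Back-substitution:
x_3 = (1882/19) / (-941/19) = -2
x_2 = (-41 - (52/3)*(-2)) / (19/6) = -2
x_1 = (18 - (5)*(-2) - (-8)*(-2)) / -6 = -2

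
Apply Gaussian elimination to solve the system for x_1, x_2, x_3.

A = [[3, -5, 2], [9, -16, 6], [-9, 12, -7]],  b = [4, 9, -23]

(5, 3, 2)

Forward elimination on [A|b]:
R2 <- R2 - (3)*R1:  [  0  -1   0  -3 ]
R3 <- R3 - (-3)*R1:  [   0   -3   -1  -11 ]
R3 <- R3 - (3)*R2:  [  0   0  -1  -2 ]
Row echelon form:
[ 3  -5   2  |   4 ]
[ 0  -1   0  |  -3 ]
[ 0   0  -1  |  -2 ]
Back-substitution:
x_3 = (-2) / -1 = 2
x_2 = (-3) / -1 = 3
x_1 = (4 - (-5)*(3) - (2)*(2)) / 3 = 5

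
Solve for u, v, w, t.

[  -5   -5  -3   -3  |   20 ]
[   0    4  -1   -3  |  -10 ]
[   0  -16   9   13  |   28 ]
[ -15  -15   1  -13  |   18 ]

Forward elimination on [A|b]:
R4 <- R4 - (3)*R1:  [   0    0   10   -4  -42 ]
R3 <- R3 - (-4)*R2:  [   0    0    5    1  -12 ]
R4 <- R4 - (2)*R3:  [   0    0    0   -6  -18 ]
Row echelon form:
[ -5  -5  -3  -3  |   20 ]
[  0   4  -1  -3  |  -10 ]
[  0   0   5   1  |  -12 ]
[  0   0   0  -6  |  -18 ]
Back-substitution:
t = (-18) / -6 = 3
w = (-12 - (1)*(3)) / 5 = -3
v = (-10 - (-1)*(-3) - (-3)*(3)) / 4 = -1
u = (20 - (-5)*(-1) - (-3)*(-3) - (-3)*(3)) / -5 = -3

(-3, -1, -3, 3)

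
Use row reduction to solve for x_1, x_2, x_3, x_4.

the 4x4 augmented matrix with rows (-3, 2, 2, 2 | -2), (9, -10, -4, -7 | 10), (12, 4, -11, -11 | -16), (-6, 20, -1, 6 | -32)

Forward elimination on [A|b]:
R2 <- R2 - (-3)*R1:  [  0  -4   2  -1   4 ]
R3 <- R3 - (-4)*R1:  [   0   12   -3   -3  -24 ]
R4 <- R4 - (2)*R1:  [   0   16   -5    2  -28 ]
R3 <- R3 - (-3)*R2:  [   0    0    3   -6  -12 ]
R4 <- R4 - (-4)*R2:  [   0    0    3   -2  -12 ]
R4 <- R4 - (1)*R3:  [ 0  0  0  4  0 ]
Row echelon form:
[ -3   2  2   2  |   -2 ]
[  0  -4  2  -1  |    4 ]
[  0   0  3  -6  |  -12 ]
[  0   0  0   4  |    0 ]
Back-substitution:
x_4 = (0) / 4 = 0
x_3 = (-12 - (-6)*(0)) / 3 = -4
x_2 = (4 - (2)*(-4) - (-1)*(0)) / -4 = -3
x_1 = (-2 - (2)*(-3) - (2)*(-4) - (2)*(0)) / -3 = -4

(-4, -3, -4, 0)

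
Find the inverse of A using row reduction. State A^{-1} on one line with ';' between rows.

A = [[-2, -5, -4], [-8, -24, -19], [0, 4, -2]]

inverse = [-31/10 13/20 1/40; 2/5 -1/10 3/20; 4/5 -1/5 -1/5]

Gauss-Jordan on [A | I]:
R1 <- (1/-2)*R1:  [    1   5/2     2  |  -1/2     0     0 ]
R2 <- R2 - (-8)*R1:  [  0  -4  -3  |  -4   1   0 ]
R2 <- (1/-4)*R2:  [    0     1   3/4  |     1  -1/4     0 ]
R1 <- R1 - (5/2)*R2:  [   1    0  1/8  |   -3  5/8    0 ]
R3 <- R3 - (4)*R2:  [  0   0  -5  |  -4   1   1 ]
R3 <- (1/-5)*R3:  [    0     0     1  |   4/5  -1/5  -1/5 ]
R1 <- R1 - (1/8)*R3:  [      1       0       0  |  -31/10   13/20    1/40 ]
R2 <- R2 - (3/4)*R3:  [     0      1      0  |    2/5  -1/10   3/20 ]
Right block of [I | A^{-1}] is the inverse:
[ -31/10  13/20  1/40 ]
[    2/5  -1/10  3/20 ]
[    4/5   -1/5  -1/5 ]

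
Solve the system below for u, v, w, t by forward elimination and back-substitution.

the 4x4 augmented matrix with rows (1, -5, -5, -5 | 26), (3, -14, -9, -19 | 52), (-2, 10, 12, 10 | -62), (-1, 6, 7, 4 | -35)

Forward elimination on [A|b]:
R2 <- R2 - (3)*R1:  [   0    1    6   -4  -26 ]
R3 <- R3 - (-2)*R1:  [   0    0    2    0  -10 ]
R4 <- R4 - (-1)*R1:  [  0   1   2  -1  -9 ]
R4 <- R4 - (1)*R2:  [  0   0  -4   3  17 ]
R4 <- R4 - (-2)*R3:  [  0   0   0   3  -3 ]
Row echelon form:
[ 1  -5  -5  -5  |   26 ]
[ 0   1   6  -4  |  -26 ]
[ 0   0   2   0  |  -10 ]
[ 0   0   0   3  |   -3 ]
Back-substitution:
t = (-3) / 3 = -1
w = (-10) / 2 = -5
v = (-26 - (6)*(-5) - (-4)*(-1)) / 1 = 0
u = (26 - (-5)*(0) - (-5)*(-5) - (-5)*(-1)) / 1 = -4

(-4, 0, -5, -1)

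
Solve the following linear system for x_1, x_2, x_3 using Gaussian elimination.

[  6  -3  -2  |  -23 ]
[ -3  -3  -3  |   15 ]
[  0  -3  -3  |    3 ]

Forward elimination on [A|b]:
R2 <- R2 - (-1/2)*R1:  [    0  -9/2    -4   7/2 ]
R3 <- R3 - (2/3)*R2:  [    0     0  -1/3   2/3 ]
Row echelon form:
[ 6    -3    -2  |  -23 ]
[ 0  -9/2    -4  |  7/2 ]
[ 0     0  -1/3  |  2/3 ]
Back-substitution:
x_3 = (2/3) / (-1/3) = -2
x_2 = (7/2 - (-4)*(-2)) / (-9/2) = 1
x_1 = (-23 - (-3)*(1) - (-2)*(-2)) / 6 = -4

(-4, 1, -2)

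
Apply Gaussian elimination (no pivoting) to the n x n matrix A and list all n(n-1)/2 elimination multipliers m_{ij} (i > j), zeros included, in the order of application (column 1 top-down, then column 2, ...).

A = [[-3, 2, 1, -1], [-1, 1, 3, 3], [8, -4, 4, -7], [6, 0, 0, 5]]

multipliers: 1/3, -8/3, -2, 4, 12, 15/2

Forward elimination:
R2 <- R2 - (1/3)*R1:  [    0   1/3   8/3  10/3 ]
R3 <- R3 - (-8/3)*R1:  [     0    4/3   20/3  -29/3 ]
R4 <- R4 - (-2)*R1:  [ 0  4  2  3 ]
R3 <- R3 - (4)*R2:  [   0    0   -4  -23 ]
R4 <- R4 - (12)*R2:  [   0    0  -30  -37 ]
R4 <- R4 - (15/2)*R3:  [     0      0      0  271/2 ]
Multipliers (in order of application): m_{21} = 1/3, m_{31} = -8/3, m_{41} = -2, m_{32} = 4, m_{42} = 12, m_{43} = 15/2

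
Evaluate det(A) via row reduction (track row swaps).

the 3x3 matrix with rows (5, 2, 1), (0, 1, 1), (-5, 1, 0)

Forward elimination:
R3 <- R3 - (-1)*R1:  [ 0  3  1 ]
R3 <- R3 - (3)*R2:  [  0   0  -2 ]
Upper-triangular form:
[ 5  2   1 ]
[ 0  1   1 ]
[ 0  0  -2 ]
det(A) = (-1)^0 * (5) * (1) * (-2) = -10  (0 row swaps -> sign +1)

det(A) = -10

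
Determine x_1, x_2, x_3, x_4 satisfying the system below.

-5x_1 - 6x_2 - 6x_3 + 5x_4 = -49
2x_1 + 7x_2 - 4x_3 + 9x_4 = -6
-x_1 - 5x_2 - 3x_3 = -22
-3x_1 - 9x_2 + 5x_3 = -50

(0, 5, -1, -5)

Forward elimination on [A|b]:
R2 <- R2 - (-2/5)*R1:  [      0    23/5   -32/5      11  -128/5 ]
R3 <- R3 - (1/5)*R1:  [     0  -19/5   -9/5     -1  -61/5 ]
R4 <- R4 - (3/5)*R1:  [      0   -27/5    43/5      -3  -103/5 ]
R3 <- R3 - (-19/23)*R2:  [       0        0  -163/23   186/23  -767/23 ]
R4 <- R4 - (-27/23)*R2:  [        0         0     25/23    228/23  -1165/23 ]
R4 <- R4 - (-25/163)*R3:  [         0          0          0   1818/163  -9090/163 ]
Row echelon form:
[ -5    -6       -6         5  |        -49 ]
[  0  23/5    -32/5        11  |     -128/5 ]
[  0     0  -163/23    186/23  |    -767/23 ]
[  0     0        0  1818/163  |  -9090/163 ]
Back-substitution:
x_4 = (-9090/163) / (1818/163) = -5
x_3 = (-767/23 - (186/23)*(-5)) / (-163/23) = -1
x_2 = (-128/5 - (-32/5)*(-1) - (11)*(-5)) / (23/5) = 5
x_1 = (-49 - (-6)*(5) - (-6)*(-1) - (5)*(-5)) / -5 = 0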